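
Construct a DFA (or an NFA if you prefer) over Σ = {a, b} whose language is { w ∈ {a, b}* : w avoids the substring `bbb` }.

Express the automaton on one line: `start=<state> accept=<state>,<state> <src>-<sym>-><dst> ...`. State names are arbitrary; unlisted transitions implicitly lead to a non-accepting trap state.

start=S0 accept=S0,S1,S2 S0-a->S0 S0-b->S1 S1-a->S0 S1-b->S2 S2-a->S0 S2-b->S3 S3-a->S3 S3-b->S3

Track partial matches of the forbidden pattern `bbb`. State S3 is a dead state reached once `bbb` has occurred; every other state accepts. S0 means no part of `bbb` is currently matched.
        a   b  
>* S0   S0  S1 
 * S1   S0  S2 
 * S2   S0  S3 
   S3   S3  S3 
(> = start, * = accepting)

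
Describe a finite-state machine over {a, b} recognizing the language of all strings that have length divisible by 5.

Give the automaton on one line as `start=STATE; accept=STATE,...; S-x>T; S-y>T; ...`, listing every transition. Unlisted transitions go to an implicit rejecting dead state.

start=S0; accept=S0; S0-a>S1; S0-b>S1; S1-a>S2; S1-b>S2; S2-a>S3; S2-b>S3; S3-a>S4; S3-b>S4; S4-a>S0; S4-b>S0

Count input length modulo 5: every symbol advances one step around the cycle S0 → S1 → S2 → S3 → S4 → S0. Accept at S0.
A 5-state machine:
        a   b  
>* S0   S1  S1 
   S1   S2  S2 
   S2   S3  S3 
   S3   S4  S4 
   S4   S0  S0 
(> = start, * = accepting)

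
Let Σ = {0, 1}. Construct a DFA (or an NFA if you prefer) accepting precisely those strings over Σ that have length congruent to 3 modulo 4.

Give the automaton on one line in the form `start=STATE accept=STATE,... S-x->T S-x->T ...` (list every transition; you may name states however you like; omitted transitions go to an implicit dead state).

start=s0 accept=s3 s0-0->s1 s0-1->s1 s1-0->s2 s1-1->s2 s2-0->s3 s2-1->s3 s3-0->s0 s3-1->s0

Count input length modulo 4: every symbol advances one step around the cycle s0 → s1 → s2 → s3 → s0. Accept at s3.
        0   1  
>  s0   s1  s1 
   s1   s2  s2 
   s2   s3  s3 
 * s3   s0  s0 
(> = start, * = accepting)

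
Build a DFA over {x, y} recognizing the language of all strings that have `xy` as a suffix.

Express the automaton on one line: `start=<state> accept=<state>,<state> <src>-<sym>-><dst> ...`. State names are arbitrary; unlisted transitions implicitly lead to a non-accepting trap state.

Remember how much of `xy` the current input suffix matches. State q0 means no match yet; q1 means the last symbol is `x`; q2 means the last 2 symbols are `xy`. Only q2 accepts. On a mismatch, fall back to the longest proper suffix that is still a prefix of `xy`.
A 3-state machine:
        x   y  
>  q0   q1  q0 
   q1   q1  q2 
 * q2   q1  q0 
(> = start, * = accepting)

start=q0 accept=q2 q0-x->q1 q0-y->q0 q1-x->q1 q1-y->q2 q2-x->q1 q2-y->q0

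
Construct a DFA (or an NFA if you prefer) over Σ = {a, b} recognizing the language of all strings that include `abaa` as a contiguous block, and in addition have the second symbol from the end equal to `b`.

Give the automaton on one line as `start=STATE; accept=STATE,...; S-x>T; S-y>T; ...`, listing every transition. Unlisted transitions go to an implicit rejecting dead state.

Build one automaton per condition and run them in lockstep. The first has 5 states tracking whether and how much of `abaa` has been seen; the second has 7 states tracking the last 2 symbols read. A product state is a pair (one from each), accepting exactly when both do.
A 12-state machine:
          a    b  
>  S0     S1   S2 
   S1     S3   S4 
   S2     S5   S6 
   S3     S3   S4 
   S4     S7   S6 
   S5     S3   S4 
   S6     S5   S6 
   S7     S8   S4 
   S8     S8   S9 
   S9    S10  S11 
 * S10    S8   S9 
 * S11   S10  S11 
(> = start, * = accepting)

start=S0; accept=S10,S11; S0-a>S1; S0-b>S2; S1-a>S3; S1-b>S4; S2-a>S5; S2-b>S6; S3-a>S3; S3-b>S4; S4-a>S7; S4-b>S6; S5-a>S3; S5-b>S4; S6-a>S5; S6-b>S6; S7-a>S8; S7-b>S4; S8-a>S8; S8-b>S9; S9-a>S10; S9-b>S11; S10-a>S8; S10-b>S9; S11-a>S10; S11-b>S11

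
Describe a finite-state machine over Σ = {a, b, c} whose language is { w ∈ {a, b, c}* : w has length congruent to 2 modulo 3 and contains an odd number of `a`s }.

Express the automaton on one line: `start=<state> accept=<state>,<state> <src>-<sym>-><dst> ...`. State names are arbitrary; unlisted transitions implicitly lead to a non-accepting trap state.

start=S0 accept=S4 S0-a->S1 S0-b->S2 S0-c->S2 S1-a->S3 S1-b->S4 S1-c->S4 S2-a->S4 S2-b->S3 S2-c->S3 S3-a->S5 S3-b->S0 S3-c->S0 S4-a->S0 S4-b->S5 S4-c->S5 S5-a->S2 S5-b->S1 S5-c->S1

Build one automaton per condition and run them in lockstep. One (3 states) tracks the input length modulo 3; the other (2 states) tracks the count of `a`s modulo 2. Each combined state is a pair, one component from each; accept when both components accept.
A 6-state machine:
        a   b   c  
>  S0   S1  S2  S2 
   S1   S3  S4  S4 
   S2   S4  S3  S3 
   S3   S5  S0  S0 
 * S4   S0  S5  S5 
   S5   S2  S1  S1 
(> = start, * = accepting)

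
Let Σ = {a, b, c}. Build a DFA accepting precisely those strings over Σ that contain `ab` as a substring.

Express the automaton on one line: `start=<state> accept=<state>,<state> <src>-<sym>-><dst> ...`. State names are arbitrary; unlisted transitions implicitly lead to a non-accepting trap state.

start=s0 accept=s2 s0-a->s1 s0-b->s0 s0-c->s0 s1-a->s1 s1-b->s2 s1-c->s0 s2-a->s2 s2-b->s2 s2-c->s2

Track how much of `ab` has been matched so far: state s0 is no progress, s2 is the absorbing accept state reached once `ab` has occurred. Intermediate states record partial matches; on a mismatch, fall back to the longest reusable overlap.
With 3 states:
        a   b   c  
>  s0   s1  s0  s0 
   s1   s1  s2  s0 
 * s2   s2  s2  s2 
(> = start, * = accepting)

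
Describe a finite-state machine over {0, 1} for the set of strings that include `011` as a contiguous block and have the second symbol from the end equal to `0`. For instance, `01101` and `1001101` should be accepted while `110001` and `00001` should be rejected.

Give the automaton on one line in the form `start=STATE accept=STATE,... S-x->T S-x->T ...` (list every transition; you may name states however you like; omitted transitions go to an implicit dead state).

start=s0 accept=s5,s6 s0-0->s1 s0-1->s0 s1-0->s1 s1-1->s2 s2-0->s1 s2-1->s3 s3-0->s4 s3-1->s3 s4-0->s5 s4-1->s6 s5-0->s5 s5-1->s6 s6-0->s4 s6-1->s3

Run two small machines in parallel and take their product. The first has 4 states tracking whether and how much of `011` has been seen; the second has 7 states tracking the last 2 symbols read. A product state is a pair (one from each), accepting exactly when both do. Minimizing collapses redundant product states.
7 states suffice.
        0   1  
>  s0   s1  s0 
   s1   s1  s2 
   s2   s1  s3 
   s3   s4  s3 
   s4   s5  s6 
 * s5   s5  s6 
 * s6   s4  s3 
(> = start, * = accepting)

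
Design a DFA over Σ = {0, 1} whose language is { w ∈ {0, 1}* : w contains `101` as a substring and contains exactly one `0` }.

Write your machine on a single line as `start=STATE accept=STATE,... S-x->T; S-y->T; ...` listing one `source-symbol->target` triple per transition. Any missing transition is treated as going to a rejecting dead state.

start=s0; accept=s4; s0-0->s1; s0-1->s2; s1-0->s1; s1-1->s1; s2-0->s3; s2-1->s2; s3-0->s1; s3-1->s4; s4-0->s1; s4-1->s4

Handle the two conditions separately and then intersect. The first has 4 states tracking whether and how much of `101` has been seen; the second has 3 states tracking the count of `0`s, saturating at 2. A product state is a pair (one from each), accepting exactly when both do. Equivalent product states are then merged.
5 states suffice.
        0   1  
>  s0   s1  s2 
   s1   s1  s1 
   s2   s3  s2 
   s3   s1  s4 
 * s4   s1  s4 
(> = start, * = accepting)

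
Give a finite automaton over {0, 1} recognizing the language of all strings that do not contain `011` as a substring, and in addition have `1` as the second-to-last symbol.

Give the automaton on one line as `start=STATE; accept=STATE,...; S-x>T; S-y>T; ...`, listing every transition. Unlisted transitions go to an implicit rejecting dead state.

start=S0; accept=S4,S5; S0-0>S1; S0-1>S2; S1-0>S1; S1-1>S3; S2-0>S4; S2-1>S5; S3-0>S4; S3-1>S6; S4-0>S1; S4-1>S3; S5-0>S4; S5-1>S5; S6-0>S6; S6-1>S6

Build one automaton per condition and run them in lockstep. One (4 states) tracks partial matches of the forbidden pattern `011`; the other (7 states) tracks the last 2 symbols read. Each combined state is a pair, one component from each; accept when both components accept. Minimizing collapses redundant product states.
A 7-state machine:
        0   1  
>  S0   S1  S2 
   S1   S1  S3 
   S2   S4  S5 
   S3   S4  S6 
 * S4   S1  S3 
 * S5   S4  S5 
   S6   S6  S6 
(> = start, * = accepting)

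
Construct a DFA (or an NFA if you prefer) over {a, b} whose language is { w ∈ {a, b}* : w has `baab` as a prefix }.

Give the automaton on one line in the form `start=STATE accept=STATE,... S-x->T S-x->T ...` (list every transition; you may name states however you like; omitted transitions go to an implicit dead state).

start=S0 accept=S4 S0-a->S5 S0-b->S1 S1-a->S2 S1-b->S5 S2-a->S3 S2-b->S5 S3-a->S5 S3-b->S4 S4-a->S4 S4-b->S4 S5-a->S5 S5-b->S5

Walk along `baab` while the input agrees: from S0 take `b` to S1, and so on. Any deviation drops to the rejecting sink S5. Once S4 is reached the prefix is confirmed and every continuation is accepted.
        a   b  
>  S0   S5  S1 
   S1   S2  S5 
   S2   S3  S5 
   S3   S5  S4 
 * S4   S4  S4 
   S5   S5  S5 
(> = start, * = accepting)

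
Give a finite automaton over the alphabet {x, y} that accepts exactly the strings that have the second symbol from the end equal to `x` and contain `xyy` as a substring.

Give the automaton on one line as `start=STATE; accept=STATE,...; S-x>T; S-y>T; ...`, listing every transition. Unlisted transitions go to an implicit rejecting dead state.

Build one automaton per condition and run them in lockstep. The first has 7 states tracking the last 2 symbols read; the second has 4 states tracking whether and how much of `xyy` has been seen. A product state is a pair (one from each), accepting exactly when both do. Minimizing collapses redundant product states.
        x   y  
>  s0   s1  s0 
   s1   s1  s2 
   s2   s1  s3 
   s3   s4  s3 
   s4   s5  s6 
 * s5   s5  s6 
 * s6   s4  s3 
(> = start, * = accepting)

start=s0; accept=s5,s6; s0-x>s1; s0-y>s0; s1-x>s1; s1-y>s2; s2-x>s1; s2-y>s3; s3-x>s4; s3-y>s3; s4-x>s5; s4-y>s6; s5-x>s5; s5-y>s6; s6-x>s4; s6-y>s3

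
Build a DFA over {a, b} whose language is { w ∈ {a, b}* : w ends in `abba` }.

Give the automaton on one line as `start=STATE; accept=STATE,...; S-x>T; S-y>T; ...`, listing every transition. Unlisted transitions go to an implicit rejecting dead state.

Remember how much of `abba` the current input suffix matches. State s0 means no match yet; s1 means the last symbol is `a`; s2 means the last 2 symbols are `ab`; s3 means the last 3 symbols are `abb`; s4 means the last 4 symbols are `abba`. Only s4 accepts. On a mismatch, fall back to the longest proper suffix that is still a prefix of `abba`.
5 states suffice.
        a   b  
>  s0   s1  s0 
   s1   s1  s2 
   s2   s1  s3 
   s3   s4  s0 
 * s4   s1  s2 
(> = start, * = accepting)

start=s0; accept=s4; s0-a>s1; s0-b>s0; s1-a>s1; s1-b>s2; s2-a>s1; s2-b>s3; s3-a>s4; s3-b>s0; s4-a>s1; s4-b>s2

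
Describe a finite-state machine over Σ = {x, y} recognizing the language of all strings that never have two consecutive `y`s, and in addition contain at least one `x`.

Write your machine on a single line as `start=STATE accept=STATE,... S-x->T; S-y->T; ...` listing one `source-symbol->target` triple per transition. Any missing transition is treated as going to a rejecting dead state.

start=q0; accept=q1,q3; q0-x->q1; q0-y->q2; q1-x->q1; q1-y->q3; q2-x->q1; q2-y->q4; q3-x->q1; q3-y->q4; q4-x->q4; q4-y->q4

Handle the two conditions separately and then intersect. The first has 3 states tracking partial matches of the forbidden pattern `yy`; the second has 3 states tracking the count of `x`s, saturating at 2. A product state is a pair (one from each), accepting exactly when both do. Minimizing collapses redundant product states.
A 5-state machine:
        x   y  
>  q0   q1  q2 
 * q1   q1  q3 
   q2   q1  q4 
 * q3   q1  q4 
   q4   q4  q4 
(> = start, * = accepting)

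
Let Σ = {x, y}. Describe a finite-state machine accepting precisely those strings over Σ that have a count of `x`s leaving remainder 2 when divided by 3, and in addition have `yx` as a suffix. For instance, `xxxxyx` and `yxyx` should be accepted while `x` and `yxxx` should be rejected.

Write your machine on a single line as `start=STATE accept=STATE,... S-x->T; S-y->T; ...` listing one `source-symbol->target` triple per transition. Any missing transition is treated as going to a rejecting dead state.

start=q0; accept=q7; q0-x->q1; q0-y->q2; q1-x->q3; q1-y->q4; q2-x->q5; q2-y->q2; q3-x->q0; q3-y->q6; q4-x->q7; q4-y->q4; q5-x->q3; q5-y->q4; q6-x->q8; q6-y->q6; q7-x->q0; q7-y->q6; q8-x->q1; q8-y->q2

Run two small machines in parallel and take their product. The first has 3 states tracking the count of `x`s modulo 3; the second has 3 states tracking how much of the suffix `yx` has currently been matched. A product state is a pair (one from each), accepting exactly when both do.
A 9-state machine:
        x   y  
>  q0   q1  q2 
   q1   q3  q4 
   q2   q5  q2 
   q3   q0  q6 
   q4   q7  q4 
   q5   q3  q4 
   q6   q8  q6 
 * q7   q0  q6 
   q8   q1  q2 
(> = start, * = accepting)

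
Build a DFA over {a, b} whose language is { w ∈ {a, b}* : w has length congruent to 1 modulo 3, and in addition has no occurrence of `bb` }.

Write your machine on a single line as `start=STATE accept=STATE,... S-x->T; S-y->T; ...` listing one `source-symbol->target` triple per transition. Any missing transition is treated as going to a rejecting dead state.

start=S0; accept=S1,S2; S0-a->S1; S0-b->S2; S1-a->S3; S1-b->S4; S2-a->S3; S2-b->S5; S3-a->S0; S3-b->S6; S4-a->S0; S4-b->S5; S5-a->S5; S5-b->S5; S6-a->S1; S6-b->S5

Handle the two conditions separately and then intersect. One (3 states) tracks the input length modulo 3; the other (3 states) tracks partial matches of the forbidden pattern `bb`. Each combined state is a pair, one component from each; accept when both components accept. After merging equivalent states the machine shrinks.
With 7 states:
        a   b  
>  S0   S1  S2 
 * S1   S3  S4 
 * S2   S3  S5 
   S3   S0  S6 
   S4   S0  S5 
   S5   S5  S5 
   S6   S1  S5 
(> = start, * = accepting)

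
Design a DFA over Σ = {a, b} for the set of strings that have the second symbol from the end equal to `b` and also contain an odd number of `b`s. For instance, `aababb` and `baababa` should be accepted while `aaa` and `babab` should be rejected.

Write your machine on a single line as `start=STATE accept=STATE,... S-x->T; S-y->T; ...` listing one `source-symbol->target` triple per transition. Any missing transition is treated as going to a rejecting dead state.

start=S0; accept=S5,S10; S0-a->S1; S0-b->S2; S1-a->S3; S1-b->S4; S2-a->S5; S2-b->S6; S3-a->S3; S3-b->S4; S4-a->S5; S4-b->S6; S5-a->S7; S5-b->S8; S6-a->S9; S6-b->S10; S7-a->S7; S7-b->S8; S8-a->S9; S8-b->S10; S9-a->S3; S9-b->S4; S10-a->S5; S10-b->S6

Build one automaton per condition and run them in lockstep. The first has 7 states tracking the last 2 symbols read; the second has 2 states tracking the count of `b`s modulo 2. A product state is a pair (one from each), accepting exactly when both do.
          a    b  
>  S0     S1   S2 
   S1     S3   S4 
   S2     S5   S6 
   S3     S3   S4 
   S4     S5   S6 
 * S5     S7   S8 
   S6     S9  S10 
   S7     S7   S8 
   S8     S9  S10 
   S9     S3   S4 
 * S10    S5   S6 
(> = start, * = accepting)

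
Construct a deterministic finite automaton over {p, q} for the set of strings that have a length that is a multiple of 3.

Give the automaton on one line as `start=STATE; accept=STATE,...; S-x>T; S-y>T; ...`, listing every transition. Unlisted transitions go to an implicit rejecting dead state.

start=A; accept=A; A-p>B; A-q>B; B-p>C; B-q>C; C-p>A; C-q>A

Count input length modulo 3: every symbol advances one step around the cycle A → B → C → A. Accept at A.
3 states suffice.
       p  q 
>* A   B  B 
   B   C  C 
   C   A  A 
(> = start, * = accepting)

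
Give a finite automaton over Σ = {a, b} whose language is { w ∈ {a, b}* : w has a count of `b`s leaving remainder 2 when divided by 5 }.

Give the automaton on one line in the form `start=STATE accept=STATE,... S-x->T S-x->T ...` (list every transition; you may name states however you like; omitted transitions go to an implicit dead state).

The only thing that matters is how many `b`s have appeared, reduced mod 5. Use one state per residue: q0 for 0, …, q4 for 4. Reading `b` moves to the next residue; anything else stays put. q2 is accepting.
With 5 states:
        a   b  
>  q0   q0  q1 
   q1   q1  q2 
 * q2   q2  q3 
   q3   q3  q4 
   q4   q4  q0 
(> = start, * = accepting)

start=q0 accept=q2 q0-a->q0 q0-b->q1 q1-a->q1 q1-b->q2 q2-a->q2 q2-b->q3 q3-a->q3 q3-b->q4 q4-a->q4 q4-b->q0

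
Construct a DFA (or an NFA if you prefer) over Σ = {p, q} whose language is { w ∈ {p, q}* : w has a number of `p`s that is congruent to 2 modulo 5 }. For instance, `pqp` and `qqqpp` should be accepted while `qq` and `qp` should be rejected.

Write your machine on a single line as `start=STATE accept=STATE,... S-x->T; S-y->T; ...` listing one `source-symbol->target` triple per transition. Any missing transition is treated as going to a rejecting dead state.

Keep the running count of `p`s modulo 5: each `p` advances along the cycle A → B → C → D → E → A while other symbols loop. Accept at C.
5 states suffice.
       p  q 
>  A   B  A 
   B   C  B 
 * C   D  C 
   D   E  D 
   E   A  E 
(> = start, * = accepting)

start=A; accept=C; A-p->B; A-q->A; B-p->C; B-q->B; C-p->D; C-q->C; D-p->E; D-q->D; E-p->A; E-q->E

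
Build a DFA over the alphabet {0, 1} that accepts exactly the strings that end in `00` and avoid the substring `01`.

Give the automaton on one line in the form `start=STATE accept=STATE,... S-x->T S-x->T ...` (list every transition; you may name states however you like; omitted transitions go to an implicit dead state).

Run two small machines in parallel and take their product. One (3 states) tracks how much of the suffix `00` has currently been matched; the other (3 states) tracks partial matches of the forbidden pattern `01`. Each combined state is a pair, one component from each; accept when both components accept.
        0   1  
>  S0   S1  S0 
   S1   S2  S3 
 * S2   S2  S3 
   S3   S4  S3 
   S4   S5  S3 
   S5   S5  S3 
(> = start, * = accepting)

start=S0 accept=S2 S0-0->S1 S0-1->S0 S1-0->S2 S1-1->S3 S2-0->S2 S2-1->S3 S3-0->S4 S3-1->S3 S4-0->S5 S4-1->S3 S5-0->S5 S5-1->S3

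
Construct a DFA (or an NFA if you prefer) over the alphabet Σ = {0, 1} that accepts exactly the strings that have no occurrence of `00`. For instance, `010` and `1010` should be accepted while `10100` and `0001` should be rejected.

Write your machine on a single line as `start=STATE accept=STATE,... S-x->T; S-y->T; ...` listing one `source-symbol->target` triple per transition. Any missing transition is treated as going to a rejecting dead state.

start=s0; accept=s0,s1; s0-0->s1; s0-1->s0; s1-0->s2; s1-1->s0; s2-0->s2; s2-1->s2

This is the complement of 'contains `00`'. Use the same substring-matching states — s0 through s2 holding how much of `00` has just been matched — but flip the accepting set: everything except the trap s2 accepts.
With 3 states:
        0   1  
>* s0   s1  s0 
 * s1   s2  s0 
   s2   s2  s2 
(> = start, * = accepting)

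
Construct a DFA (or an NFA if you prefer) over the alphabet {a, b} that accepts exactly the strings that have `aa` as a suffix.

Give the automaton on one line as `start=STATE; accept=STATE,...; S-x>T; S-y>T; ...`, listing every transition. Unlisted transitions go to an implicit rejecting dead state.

start=s0; accept=s2; s0-a>s1; s0-b>s0; s1-a>s2; s1-b>s0; s2-a>s2; s2-b>s0

Remember how much of `aa` the current input suffix matches. State s0 means no match yet; s1 means the last symbol is `a`; s2 means the last 2 symbols are `aa`. Only s2 accepts. On a mismatch, fall back to the longest proper suffix that is still a prefix of `aa`.
3 states suffice.
        a   b  
>  s0   s1  s0 
   s1   s2  s0 
 * s2   s2  s0 
(> = start, * = accepting)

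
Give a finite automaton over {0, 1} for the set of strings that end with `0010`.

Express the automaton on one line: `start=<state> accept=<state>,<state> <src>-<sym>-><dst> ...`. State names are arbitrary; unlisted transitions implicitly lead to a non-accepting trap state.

start=q0 accept=q4 q0-0->q1 q0-1->q0 q1-0->q2 q1-1->q0 q2-0->q2 q2-1->q3 q3-0->q4 q3-1->q0 q4-0->q2 q4-1->q0

Let each state record the length of the longest suffix of the input read so far that is also a prefix of `0010`. q1 means the last symbol is `0`; q2 means the last 2 symbols are `00`; q3 means the last 3 symbols are `001`; q4 means the last 4 symbols are `0010`. Accept only at q4, where the string currently ends in `0010`.
        0   1  
>  q0   q1  q0 
   q1   q2  q0 
   q2   q2  q3 
   q3   q4  q0 
 * q4   q2  q0 
(> = start, * = accepting)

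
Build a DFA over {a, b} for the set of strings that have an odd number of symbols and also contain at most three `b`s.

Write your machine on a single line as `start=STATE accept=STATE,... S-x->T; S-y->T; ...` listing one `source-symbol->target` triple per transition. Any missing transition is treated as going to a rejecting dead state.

start=q0; accept=q1,q2,q5,q6; q0-a->q1; q0-b->q2; q1-a->q0; q1-b->q3; q2-a->q3; q2-b->q4; q3-a->q2; q3-b->q5; q4-a->q5; q4-b->q6; q5-a->q4; q5-b->q7; q6-a->q7; q6-b->q8; q7-a->q6; q7-b->q8; q8-a->q8; q8-b->q8

Build one automaton per condition and run them in lockstep. One (2 states) tracks the input length modulo 2; the other (5 states) tracks the count of `b`s, saturating at 4. Each combined state is a pair, one component from each; accept when both components accept. Minimizing collapses redundant product states.
With 9 states:
        a   b  
>  q0   q1  q2 
 * q1   q0  q3 
 * q2   q3  q4 
   q3   q2  q5 
   q4   q5  q6 
 * q5   q4  q7 
 * q6   q7  q8 
   q7   q6  q8 
   q8   q8  q8 
(> = start, * = accepting)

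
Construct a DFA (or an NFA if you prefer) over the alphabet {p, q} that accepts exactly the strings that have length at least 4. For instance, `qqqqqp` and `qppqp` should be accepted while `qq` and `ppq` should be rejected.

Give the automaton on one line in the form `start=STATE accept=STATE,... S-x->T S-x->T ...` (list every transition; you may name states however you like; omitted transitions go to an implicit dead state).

start=S0 accept=S4,S5 S0-p->S1 S0-q->S1 S1-p->S2 S1-q->S2 S2-p->S3 S2-q->S3 S3-p->S4 S3-q->S4 S4-p->S5 S4-q->S5 S5-p->S5 S5-q->S5

Count input length up to 5: every symbol moves from S0 toward S5, which means 'more than 4' and absorbs. Accept from {S4, S5}.
With 6 states:
        p   q  
>  S0   S1  S1 
   S1   S2  S2 
   S2   S3  S3 
   S3   S4  S4 
 * S4   S5  S5 
 * S5   S5  S5 
(> = start, * = accepting)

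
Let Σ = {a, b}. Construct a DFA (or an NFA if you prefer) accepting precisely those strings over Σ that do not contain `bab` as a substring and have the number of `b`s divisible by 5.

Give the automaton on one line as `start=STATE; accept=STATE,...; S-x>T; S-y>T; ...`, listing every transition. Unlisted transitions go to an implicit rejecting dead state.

start=s0; accept=s0,s15,s18; s0-a>s0; s0-b>s1; s1-a>s2; s1-b>s3; s2-a>s4; s2-b>s5; s3-a>s6; s3-b>s7; s4-a>s4; s4-b>s3; s5-a>s5; s5-b>s8; s6-a>s9; s6-b>s8; s7-a>s10; s7-b>s11; s8-a>s8; s8-b>s12; s9-a>s9; s9-b>s7; s10-a>s13; s10-b>s12; s11-a>s14; s11-b>s15; s12-a>s12; s12-b>s16; s13-a>s13; s13-b>s11; s14-a>s17; s14-b>s16; s15-a>s18; s15-b>s1; s16-a>s16; s16-b>s19; s17-a>s17; s17-b>s15; s18-a>s0; s18-b>s19; s19-a>s19; s19-b>s5

Build one automaton per condition and run them in lockstep. One (4 states) tracks partial matches of the forbidden pattern `bab`; the other (5 states) tracks the count of `b`s modulo 5. Each combined state is a pair, one component from each; accept when both components accept.
          a    b  
>* s0     s0   s1 
   s1     s2   s3 
   s2     s4   s5 
   s3     s6   s7 
   s4     s4   s3 
   s5     s5   s8 
   s6     s9   s8 
   s7    s10  s11 
   s8     s8  s12 
   s9     s9   s7 
   s10   s13  s12 
   s11   s14  s15 
   s12   s12  s16 
   s13   s13  s11 
   s14   s17  s16 
 * s15   s18   s1 
   s16   s16  s19 
   s17   s17  s15 
 * s18    s0  s19 
   s19   s19   s5 
(> = start, * = accepting)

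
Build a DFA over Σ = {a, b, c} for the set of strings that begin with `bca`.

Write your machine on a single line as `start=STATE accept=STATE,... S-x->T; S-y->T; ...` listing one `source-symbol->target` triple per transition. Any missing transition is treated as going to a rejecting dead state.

start=S0; accept=S3; S0-a->S4; S0-b->S1; S0-c->S4; S1-a->S4; S1-b->S4; S1-c->S2; S2-a->S3; S2-b->S4; S2-c->S4; S3-a->S3; S3-b->S3; S3-c->S3; S4-a->S4; S4-b->S4; S4-c->S4

Walk along `bca` while the input agrees: from S0 take `b` to S1, and so on. Any deviation drops to the rejecting sink S4. Once S3 is reached the prefix is confirmed and every continuation is accepted.
5 states suffice.
        a   b   c  
>  S0   S4  S1  S4 
   S1   S4  S4  S2 
   S2   S3  S4  S4 
 * S3   S3  S3  S3 
   S4   S4  S4  S4 
(> = start, * = accepting)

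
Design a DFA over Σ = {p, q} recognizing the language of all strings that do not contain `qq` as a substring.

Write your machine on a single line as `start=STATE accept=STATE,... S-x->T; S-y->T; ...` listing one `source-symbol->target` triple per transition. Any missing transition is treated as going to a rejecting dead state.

Track partial matches of the forbidden pattern `qq`. State S2 is a dead state reached once `qq` has occurred; every other state accepts. S0 means no part of `qq` is currently matched.
        p   q  
>* S0   S0  S1 
 * S1   S0  S2 
   S2   S2  S2 
(> = start, * = accepting)

start=S0; accept=S0,S1; S0-p->S0; S0-q->S1; S1-p->S0; S1-q->S2; S2-p->S2; S2-q->S2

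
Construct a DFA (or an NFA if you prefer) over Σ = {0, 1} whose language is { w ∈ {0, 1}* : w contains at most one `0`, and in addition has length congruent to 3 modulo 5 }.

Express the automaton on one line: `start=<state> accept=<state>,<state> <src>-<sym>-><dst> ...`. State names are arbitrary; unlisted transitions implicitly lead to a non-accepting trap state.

start=s0 accept=s7,s8 s0-0->s1 s0-1->s2 s1-0->s3 s1-1->s4 s2-0->s4 s2-1->s5 s3-0->s6 s3-1->s6 s4-0->s6 s4-1->s7 s5-0->s7 s5-1->s8 s6-0->s9 s6-1->s9 s7-0->s9 s7-1->s10 s8-0->s10 s8-1->s11 s9-0->s12 s9-1->s12 s10-0->s12 s10-1->s13 s11-0->s13 s11-1->s0 s12-0->s14 s12-1->s14 s13-0->s14 s13-1->s1 s14-0->s3 s14-1->s3

Run two small machines in parallel and take their product. One (3 states) tracks the count of `0`s, saturating at 2; the other (5 states) tracks the input length modulo 5. Each combined state is a pair, one component from each; accept when both components accept.
A 15-state machine:
          0    1  
>  s0     s1   s2 
   s1     s3   s4 
   s2     s4   s5 
   s3     s6   s6 
   s4     s6   s7 
   s5     s7   s8 
   s6     s9   s9 
 * s7     s9  s10 
 * s8    s10  s11 
   s9    s12  s12 
   s10   s12  s13 
   s11   s13   s0 
   s12   s14  s14 
   s13   s14   s1 
   s14    s3   s3 
(> = start, * = accepting)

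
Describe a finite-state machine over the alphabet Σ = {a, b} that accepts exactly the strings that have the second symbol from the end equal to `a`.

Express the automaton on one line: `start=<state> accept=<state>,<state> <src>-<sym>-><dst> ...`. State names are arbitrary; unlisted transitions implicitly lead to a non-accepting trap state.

Because acceptance depends on a position counted from the end, the machine has to buffer the most recent 2 symbols. Make each state the string of the last up-to-2 symbols read; on input `x` shift the window left and append `x`. Accept when the buffered window has length 2 and begins with `a`.
A 7-state machine:
        a   b  
>  S0   S1  S2 
   S1   S3  S4 
   S2   S5  S6 
 * S3   S3  S4 
 * S4   S5  S6 
   S5   S3  S4 
   S6   S5  S6 
(> = start, * = accepting)

start=S0 accept=S3,S4 S0-a->S1 S0-b->S2 S1-a->S3 S1-b->S4 S2-a->S5 S2-b->S6 S3-a->S3 S3-b->S4 S4-a->S5 S4-b->S6 S5-a->S3 S5-b->S4 S6-a->S5 S6-b->S6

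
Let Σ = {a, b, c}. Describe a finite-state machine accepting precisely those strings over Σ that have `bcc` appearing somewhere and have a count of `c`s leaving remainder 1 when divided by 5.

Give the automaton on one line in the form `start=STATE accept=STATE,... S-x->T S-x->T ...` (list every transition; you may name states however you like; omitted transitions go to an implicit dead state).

start=q0 accept=q19 q0-a->q0 q0-b->q1 q0-c->q2 q1-a->q0 q1-b->q1 q1-c->q3 q2-a->q2 q2-b->q4 q2-c->q5 q3-a->q2 q3-b->q4 q3-c->q6 q4-a->q2 q4-b->q4 q4-c->q7 q5-a->q5 q5-b->q8 q5-c->q9 q6-a->q6 q6-b->q6 q6-c->q10 q7-a->q5 q7-b->q8 q7-c->q10 q8-a->q5 q8-b->q8 q8-c->q11 q9-a->q9 q9-b->q12 q9-c->q13 q10-a->q10 q10-b->q10 q10-c->q14 q11-a->q9 q11-b->q12 q11-c->q14 q12-a->q9 q12-b->q12 q12-c->q15 q13-a->q13 q13-b->q16 q13-c->q0 q14-a->q14 q14-b->q14 q14-c->q17 q15-a->q13 q15-b->q16 q15-c->q17 q16-a->q13 q16-b->q16 q16-c->q18 q17-a->q17 q17-b->q17 q17-c->q19 q18-a->q0 q18-b->q1 q18-c->q19 q19-a->q19 q19-b->q19 q19-c->q6

Handle the two conditions separately and then intersect. One (4 states) tracks whether and how much of `bcc` has been seen; the other (5 states) tracks the count of `c`s modulo 5. Each combined state is a pair, one component from each; accept when both components accept.
20 states suffice.
          a    b    c  
>  q0     q0   q1   q2 
   q1     q0   q1   q3 
   q2     q2   q4   q5 
   q3     q2   q4   q6 
   q4     q2   q4   q7 
   q5     q5   q8   q9 
   q6     q6   q6  q10 
   q7     q5   q8  q10 
   q8     q5   q8  q11 
   q9     q9  q12  q13 
   q10   q10  q10  q14 
   q11    q9  q12  q14 
   q12    q9  q12  q15 
   q13   q13  q16   q0 
   q14   q14  q14  q17 
   q15   q13  q16  q17 
   q16   q13  q16  q18 
   q17   q17  q17  q19 
   q18    q0   q1  q19 
 * q19   q19  q19   q6 
(> = start, * = accepting)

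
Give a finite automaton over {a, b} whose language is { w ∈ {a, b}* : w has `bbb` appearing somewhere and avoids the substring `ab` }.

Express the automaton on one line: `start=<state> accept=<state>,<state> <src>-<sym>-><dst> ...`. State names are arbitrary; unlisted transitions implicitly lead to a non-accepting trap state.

start=q0 accept=q4,q5 q0-a->q1 q0-b->q2 q1-a->q1 q1-b->q1 q2-a->q1 q2-b->q3 q3-a->q1 q3-b->q4 q4-a->q5 q4-b->q4 q5-a->q5 q5-b->q1

Handle the two conditions separately and then intersect. One (4 states) tracks whether and how much of `bbb` has been seen; the other (3 states) tracks partial matches of the forbidden pattern `ab`. Each combined state is a pair, one component from each; accept when both components accept. Minimizing collapses redundant product states.
A 6-state machine:
        a   b  
>  q0   q1  q2 
   q1   q1  q1 
   q2   q1  q3 
   q3   q1  q4 
 * q4   q5  q4 
 * q5   q5  q1 
(> = start, * = accepting)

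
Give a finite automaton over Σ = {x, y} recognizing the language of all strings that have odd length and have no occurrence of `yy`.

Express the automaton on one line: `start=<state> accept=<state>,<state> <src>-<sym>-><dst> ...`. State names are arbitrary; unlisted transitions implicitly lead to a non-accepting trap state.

start=A accept=B,C A-x->B A-y->C B-x->A B-y->D C-x->A C-y->E D-x->B D-y->E E-x->E E-y->E

Run two small machines in parallel and take their product. One (2 states) tracks the input length modulo 2; the other (3 states) tracks partial matches of the forbidden pattern `yy`. Each combined state is a pair, one component from each; accept when both components accept. Minimizing collapses redundant product states.
A 5-state machine:
       x  y 
>  A   B  C 
 * B   A  D 
 * C   A  E 
   D   B  E 
   E   E  E 
(> = start, * = accepting)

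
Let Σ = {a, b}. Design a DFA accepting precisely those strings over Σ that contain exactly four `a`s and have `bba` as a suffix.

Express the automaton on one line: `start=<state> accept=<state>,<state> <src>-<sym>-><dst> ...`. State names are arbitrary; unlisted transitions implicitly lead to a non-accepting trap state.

start=S0 accept=S20 S0-a->S1 S0-b->S2 S1-a->S3 S1-b->S4 S2-a->S1 S2-b->S5 S3-a->S6 S3-b->S7 S4-a->S3 S4-b->S8 S5-a->S9 S5-b->S5 S6-a->S10 S6-b->S11 S7-a->S6 S7-b->S12 S8-a->S13 S8-b->S8 S9-a->S3 S9-b->S4 S10-a->S14 S10-b->S15 S11-a->S10 S11-b->S16 S12-a->S17 S12-b->S12 S13-a->S6 S13-b->S7 S14-a->S14 S14-b->S18 S15-a->S14 S15-b->S19 S16-a->S20 S16-b->S16 S17-a->S10 S17-b->S11 S18-a->S14 S18-b->S21 S19-a->S22 S19-b->S19 S20-a->S14 S20-b->S15 S21-a->S22 S21-b->S21 S22-a->S14 S22-b->S18

Build one automaton per condition and run them in lockstep. The first has 6 states tracking the count of `a`s, saturating at 5; the second has 4 states tracking how much of the suffix `bba` has currently been matched. A product state is a pair (one from each), accepting exactly when both do.
23 states suffice.
          a    b  
>  S0     S1   S2 
   S1     S3   S4 
   S2     S1   S5 
   S3     S6   S7 
   S4     S3   S8 
   S5     S9   S5 
   S6    S10  S11 
   S7     S6  S12 
   S8    S13   S8 
   S9     S3   S4 
   S10   S14  S15 
   S11   S10  S16 
   S12   S17  S12 
   S13    S6   S7 
   S14   S14  S18 
   S15   S14  S19 
   S16   S20  S16 
   S17   S10  S11 
   S18   S14  S21 
   S19   S22  S19 
 * S20   S14  S15 
   S21   S22  S21 
   S22   S14  S18 
(> = start, * = accepting)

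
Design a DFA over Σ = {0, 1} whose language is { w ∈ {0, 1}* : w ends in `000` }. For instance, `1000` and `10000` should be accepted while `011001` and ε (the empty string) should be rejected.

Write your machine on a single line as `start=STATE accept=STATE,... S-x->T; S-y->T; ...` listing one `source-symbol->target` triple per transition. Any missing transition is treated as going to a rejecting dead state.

start=s0; accept=s3; s0-0->s1; s0-1->s0; s1-0->s2; s1-1->s0; s2-0->s3; s2-1->s0; s3-0->s3; s3-1->s0

Let each state record the length of the longest suffix of the input read so far that is also a prefix of `000`. s1 means the last symbol is `0`; s2 means the last 2 symbols are `00`; s3 means the last 3 symbols are `000`. Accept only at s3, where the string currently ends in `000`.
4 states suffice.
        0   1  
>  s0   s1  s0 
   s1   s2  s0 
   s2   s3  s0 
 * s3   s3  s0 
(> = start, * = accepting)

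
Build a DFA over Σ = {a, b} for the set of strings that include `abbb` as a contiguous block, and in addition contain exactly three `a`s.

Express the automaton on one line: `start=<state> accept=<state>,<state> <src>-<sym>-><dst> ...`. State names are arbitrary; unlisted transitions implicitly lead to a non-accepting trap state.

start=q0 accept=q13 q0-a->q1 q0-b->q0 q1-a->q2 q1-b->q3 q2-a->q4 q2-b->q5 q3-a->q2 q3-b->q6 q4-a->q7 q4-b->q8 q5-a->q4 q5-b->q9 q6-a->q2 q6-b->q10 q7-a->q7 q7-b->q7 q8-a->q7 q8-b->q11 q9-a->q4 q9-b->q12 q10-a->q12 q10-b->q10 q11-a->q7 q11-b->q13 q12-a->q13 q12-b->q12 q13-a->q7 q13-b->q13

Run two small machines in parallel and take their product. One (5 states) tracks whether and how much of `abbb` has been seen; the other (5 states) tracks the count of `a`s, saturating at 4. Each combined state is a pair, one component from each; accept when both components accept. Equivalent product states are then merged.
A 14-state machine:
          a    b  
>  q0     q1   q0 
   q1     q2   q3 
   q2     q4   q5 
   q3     q2   q6 
   q4     q7   q8 
   q5     q4   q9 
   q6     q2  q10 
   q7     q7   q7 
   q8     q7  q11 
   q9     q4  q12 
   q10   q12  q10 
   q11    q7  q13 
   q12   q13  q12 
 * q13    q7  q13 
(> = start, * = accepting)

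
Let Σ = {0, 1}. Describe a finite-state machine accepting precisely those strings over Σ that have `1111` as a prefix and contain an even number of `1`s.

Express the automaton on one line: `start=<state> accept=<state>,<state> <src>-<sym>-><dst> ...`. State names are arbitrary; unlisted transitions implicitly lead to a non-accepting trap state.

start=s0 accept=s6 s0-0->s1 s0-1->s2 s1-0->s1 s1-1->s3 s2-0->s3 s2-1->s4 s3-0->s3 s3-1->s1 s4-0->s1 s4-1->s5 s5-0->s3 s5-1->s6 s6-0->s6 s6-1->s7 s7-0->s7 s7-1->s6

Run two small machines in parallel and take their product. One (6 states) tracks whether the input so far still matches the prefix `1111`; the other (2 states) tracks the count of `1`s modulo 2. Each combined state is a pair, one component from each; accept when both components accept.
8 states suffice.
        0   1  
>  s0   s1  s2 
   s1   s1  s3 
   s2   s3  s4 
   s3   s3  s1 
   s4   s1  s5 
   s5   s3  s6 
 * s6   s6  s7 
   s7   s7  s6 
(> = start, * = accepting)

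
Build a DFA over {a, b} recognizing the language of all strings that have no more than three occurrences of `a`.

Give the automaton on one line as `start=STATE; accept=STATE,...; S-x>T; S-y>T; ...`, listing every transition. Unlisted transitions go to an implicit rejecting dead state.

Only the number of `a`s matters, and only up to 4. Make a chain S0 → S1 → S2 → S3 → S4 advanced by each `a` (with S4 absorbing); every other symbol self-loops. The accepting set is {S0, S1, S2, S3}.
With 5 states:
        a   b  
>* S0   S1  S0 
 * S1   S2  S1 
 * S2   S3  S2 
 * S3   S4  S3 
   S4   S4  S4 
(> = start, * = accepting)

start=S0; accept=S0,S1,S2,S3; S0-a>S1; S0-b>S0; S1-a>S2; S1-b>S1; S2-a>S3; S2-b>S2; S3-a>S4; S3-b>S3; S4-a>S4; S4-b>S4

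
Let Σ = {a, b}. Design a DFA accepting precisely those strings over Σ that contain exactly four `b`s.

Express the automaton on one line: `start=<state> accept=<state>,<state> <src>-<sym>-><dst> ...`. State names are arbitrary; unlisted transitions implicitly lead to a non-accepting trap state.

start=s0 accept=s4 s0-a->s0 s0-b->s1 s1-a->s1 s1-b->s2 s2-a->s2 s2-b->s3 s3-a->s3 s3-b->s4 s4-a->s4 s4-b->s5 s5-a->s5 s5-b->s5

Count `b`s, saturating at 5: states s0 through s4 mean 0 through 4 `b`s seen; s5 means more than 4. Each `b` increments (capped at s5); other symbols loop. Accept from {s4}.
With 6 states:
        a   b  
>  s0   s0  s1 
   s1   s1  s2 
   s2   s2  s3 
   s3   s3  s4 
 * s4   s4  s5 
   s5   s5  s5 
(> = start, * = accepting)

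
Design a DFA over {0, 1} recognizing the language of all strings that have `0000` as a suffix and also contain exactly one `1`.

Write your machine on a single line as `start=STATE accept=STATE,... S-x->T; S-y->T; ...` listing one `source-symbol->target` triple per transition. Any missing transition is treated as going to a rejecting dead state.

Run two small machines in parallel and take their product. The first has 5 states tracking how much of the suffix `0000` has currently been matched; the second has 3 states tracking the count of `1`s, saturating at 2. A product state is a pair (one from each), accepting exactly when both do.
          0    1  
>  S0     S1   S2 
   S1     S3   S2 
   S2     S4   S5 
   S3     S6   S2 
   S4     S7   S5 
   S5     S8   S5 
   S6     S9   S2 
   S7    S10   S5 
   S8    S11   S5 
   S9     S9   S2 
   S10   S12   S5 
   S11   S13   S5 
 * S12   S12   S5 
   S13   S14   S5 
   S14   S14   S5 
(> = start, * = accepting)

start=S0; accept=S12; S0-0->S1; S0-1->S2; S1-0->S3; S1-1->S2; S2-0->S4; S2-1->S5; S3-0->S6; S3-1->S2; S4-0->S7; S4-1->S5; S5-0->S8; S5-1->S5; S6-0->S9; S6-1->S2; S7-0->S10; S7-1->S5; S8-0->S11; S8-1->S5; S9-0->S9; S9-1->S2; S10-0->S12; S10-1->S5; S11-0->S13; S11-1->S5; S12-0->S12; S12-1->S5; S13-0->S14; S13-1->S5; S14-0->S14; S14-1->S5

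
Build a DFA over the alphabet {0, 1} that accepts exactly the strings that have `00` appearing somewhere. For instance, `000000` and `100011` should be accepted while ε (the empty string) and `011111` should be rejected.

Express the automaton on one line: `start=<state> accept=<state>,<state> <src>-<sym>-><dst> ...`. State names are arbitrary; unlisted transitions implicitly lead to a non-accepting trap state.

Track how much of `00` has been matched so far: state q0 is no progress, q2 is the absorbing accept state reached once `00` has occurred. Intermediate states record partial matches; on a mismatch, fall back to the longest reusable overlap.
        0   1  
>  q0   q1  q0 
   q1   q2  q0 
 * q2   q2  q2 
(> = start, * = accepting)

start=q0 accept=q2 q0-0->q1 q0-1->q0 q1-0->q2 q1-1->q0 q2-0->q2 q2-1->q2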